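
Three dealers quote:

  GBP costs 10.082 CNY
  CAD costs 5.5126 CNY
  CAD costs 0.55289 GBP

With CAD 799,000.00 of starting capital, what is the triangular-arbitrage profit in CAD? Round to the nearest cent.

Profitable loop is CAD → GBP → CNY → CAD:
CAD 799,000.00 × 0.55289 = GBP 441,759.11
GBP 441,759.11 × 10.082 = CNY 4,453,815.35
CNY 4,453,815.35 ÷ 5.5126 = CAD 807,933.71
Profit = CAD 807,933.71 − CAD 799,000.00

Profit: CAD 8,933.71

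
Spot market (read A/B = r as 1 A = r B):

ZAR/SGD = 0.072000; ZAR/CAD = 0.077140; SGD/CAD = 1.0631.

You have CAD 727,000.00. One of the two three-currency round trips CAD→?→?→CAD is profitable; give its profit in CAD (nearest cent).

Profit: CAD 5,668.35

Profitable loop is CAD → SGD → ZAR → CAD:
CAD 727,000.00 ÷ 1.0631 = SGD 683,849.12
SGD 683,849.12 ÷ 0.072000 = ZAR 9,497,904.45
ZAR 9,497,904.45 × 0.077140 = CAD 732,668.35
Profit = CAD 732,668.35 − CAD 727,000.00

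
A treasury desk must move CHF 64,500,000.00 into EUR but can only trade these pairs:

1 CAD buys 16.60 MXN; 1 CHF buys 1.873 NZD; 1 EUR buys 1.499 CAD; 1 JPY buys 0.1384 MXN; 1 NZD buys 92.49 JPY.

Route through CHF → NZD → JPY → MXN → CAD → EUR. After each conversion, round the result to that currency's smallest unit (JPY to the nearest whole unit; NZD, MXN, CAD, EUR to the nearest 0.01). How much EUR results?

EUR 62,146,781.31

CHF 64,500,000.00 × 1.873 = NZD 120,808,500.00
NZD 120,808,500.00 × 92.49 = JPY 11,173,578,165
JPY 11,173,578,165 × 0.1384 = MXN 1,546,423,218.04
MXN 1,546,423,218.04 ÷ 16.60 = CAD 93,158,025.18
CAD 93,158,025.18 ÷ 1.499 = EUR 62,146,781.31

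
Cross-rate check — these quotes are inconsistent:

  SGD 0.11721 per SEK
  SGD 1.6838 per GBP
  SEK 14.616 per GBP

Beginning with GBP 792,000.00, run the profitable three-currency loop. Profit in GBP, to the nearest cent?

Profit: GBP 13,801.14

Profitable loop is GBP → SEK → SGD → GBP:
GBP 792,000.00 × 14.616 = SEK 11,575,872.00
SEK 11,575,872.00 × 0.11721 = SGD 1,356,807.96
SGD 1,356,807.96 ÷ 1.6838 = GBP 805,801.14
Profit = GBP 805,801.14 − GBP 792,000.00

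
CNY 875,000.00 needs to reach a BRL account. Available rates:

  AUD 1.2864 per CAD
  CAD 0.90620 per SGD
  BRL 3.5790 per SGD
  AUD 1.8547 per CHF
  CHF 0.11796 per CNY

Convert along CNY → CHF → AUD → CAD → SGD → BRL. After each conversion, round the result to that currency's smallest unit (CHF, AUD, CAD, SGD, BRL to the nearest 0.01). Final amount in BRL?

BRL 587,730.32

CNY 875,000.00 × 0.11796 = CHF 103,215.00
CHF 103,215.00 × 1.8547 = AUD 191,432.86
AUD 191,432.86 ÷ 1.2864 = CAD 148,812.86
CAD 148,812.86 ÷ 0.90620 = SGD 164,216.35
SGD 164,216.35 × 3.5790 = BRL 587,730.32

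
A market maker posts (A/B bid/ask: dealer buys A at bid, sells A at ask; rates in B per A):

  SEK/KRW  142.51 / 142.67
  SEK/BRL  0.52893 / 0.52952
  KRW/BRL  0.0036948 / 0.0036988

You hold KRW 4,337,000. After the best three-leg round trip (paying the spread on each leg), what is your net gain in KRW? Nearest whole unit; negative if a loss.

Net profit: KRW 10,045

Best loop KRW → SEK → BRL → KRW:
KRW 4,337,000 ÷ 142.67 (buy SEK at ask) = SEK 30,398.82
SEK 30,398.82 × 0.52893 (sell SEK at bid) = BRL 16,078.85
BRL 16,078.85 ÷ 0.0036988 (buy KRW at ask) = KRW 4,347,045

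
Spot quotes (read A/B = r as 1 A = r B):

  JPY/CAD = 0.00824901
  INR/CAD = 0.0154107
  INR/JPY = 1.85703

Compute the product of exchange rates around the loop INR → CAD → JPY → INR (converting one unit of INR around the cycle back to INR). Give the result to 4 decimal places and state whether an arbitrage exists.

1.0060 (arbitrage exists)

Around INR → CAD → JPY → INR: 1 × 0.0154107 ÷ 0.00824901 ÷ 1.85703 = 1.006008
Product > 1; profitable direction is INR → CAD → JPY → INR.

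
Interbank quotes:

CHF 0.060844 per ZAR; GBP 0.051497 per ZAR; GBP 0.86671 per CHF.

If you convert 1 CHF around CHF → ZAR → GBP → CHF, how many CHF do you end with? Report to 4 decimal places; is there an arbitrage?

0.9765 (arbitrage exists)

Around CHF → ZAR → GBP → CHF: 1 ÷ 0.060844 × 0.051497 ÷ 0.86671 = 0.976541
Product < 1; profitable direction is CHF → GBP → ZAR → CHF.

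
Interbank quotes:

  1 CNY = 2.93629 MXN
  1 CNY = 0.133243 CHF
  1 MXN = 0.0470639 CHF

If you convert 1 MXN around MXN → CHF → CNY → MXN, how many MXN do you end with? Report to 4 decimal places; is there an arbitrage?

1.0372 (arbitrage exists)

Around MXN → CHF → CNY → MXN: 1 × 0.0470639 ÷ 0.133243 × 2.93629 = 1.037152
Product > 1; profitable direction is MXN → CHF → CNY → MXN.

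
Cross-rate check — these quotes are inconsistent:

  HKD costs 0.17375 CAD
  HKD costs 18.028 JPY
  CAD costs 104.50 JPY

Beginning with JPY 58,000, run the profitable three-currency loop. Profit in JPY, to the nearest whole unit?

Profit: JPY 415

Profitable loop is JPY → HKD → CAD → JPY:
JPY 58,000 ÷ 18.028 = HKD 3,217.22
HKD 3,217.22 × 0.17375 = CAD 558.99
CAD 558.99 × 104.50 = JPY 58,415
Profit = JPY 58,415 − JPY 58,000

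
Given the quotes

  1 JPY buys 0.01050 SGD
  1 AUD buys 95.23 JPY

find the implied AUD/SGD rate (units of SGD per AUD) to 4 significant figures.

1 AUD × 95.23 = 95.23 JPY
95.23 JPY × 0.01050 = 0.999915 SGD

AUD/SGD = 0.9999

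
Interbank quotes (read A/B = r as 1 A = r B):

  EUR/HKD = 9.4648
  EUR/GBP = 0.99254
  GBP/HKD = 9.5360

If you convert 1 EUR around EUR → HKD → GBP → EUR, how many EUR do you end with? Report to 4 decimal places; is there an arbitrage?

Around EUR → HKD → GBP → EUR: 1 × 9.4648 ÷ 9.5360 ÷ 0.99254 = 0.999994
Product ≈ 1 (deviation 0.001%, within rounding noise).

1.0000 (no arbitrage)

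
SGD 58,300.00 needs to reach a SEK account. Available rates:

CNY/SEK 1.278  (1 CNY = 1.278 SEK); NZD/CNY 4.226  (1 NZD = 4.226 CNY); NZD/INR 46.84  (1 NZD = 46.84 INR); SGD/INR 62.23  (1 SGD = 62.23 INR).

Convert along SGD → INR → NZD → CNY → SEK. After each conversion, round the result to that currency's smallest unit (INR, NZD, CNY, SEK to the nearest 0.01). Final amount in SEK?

SEK 418,323.08

SGD 58,300.00 × 62.23 = INR 3,628,009.00
INR 3,628,009.00 ÷ 46.84 = NZD 77,455.36
NZD 77,455.36 × 4.226 = CNY 327,326.35
CNY 327,326.35 × 1.278 = SEK 418,323.08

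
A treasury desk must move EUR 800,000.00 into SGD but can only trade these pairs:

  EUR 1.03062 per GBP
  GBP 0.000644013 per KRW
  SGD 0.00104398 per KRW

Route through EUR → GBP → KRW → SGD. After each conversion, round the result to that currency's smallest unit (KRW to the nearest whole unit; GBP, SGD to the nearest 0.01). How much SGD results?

SGD 1,258,313.81

EUR 800,000.00 ÷ 1.03062 = GBP 776,231.78
GBP 776,231.78 ÷ 0.000644013 = KRW 1,205,304,520
KRW 1,205,304,520 × 0.00104398 = SGD 1,258,313.81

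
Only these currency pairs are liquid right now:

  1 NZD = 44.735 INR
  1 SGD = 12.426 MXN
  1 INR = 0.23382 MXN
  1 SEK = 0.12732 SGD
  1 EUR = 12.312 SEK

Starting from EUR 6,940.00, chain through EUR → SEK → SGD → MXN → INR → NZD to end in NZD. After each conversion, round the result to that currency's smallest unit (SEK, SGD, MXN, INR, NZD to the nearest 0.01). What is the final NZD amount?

NZD 12,923.70

EUR 6,940.00 × 12.312 = SEK 85,445.28
SEK 85,445.28 × 0.12732 = SGD 10,878.89
SGD 10,878.89 × 12.426 = MXN 135,181.09
MXN 135,181.09 ÷ 0.23382 = INR 578,141.69
INR 578,141.69 ÷ 44.735 = NZD 12,923.70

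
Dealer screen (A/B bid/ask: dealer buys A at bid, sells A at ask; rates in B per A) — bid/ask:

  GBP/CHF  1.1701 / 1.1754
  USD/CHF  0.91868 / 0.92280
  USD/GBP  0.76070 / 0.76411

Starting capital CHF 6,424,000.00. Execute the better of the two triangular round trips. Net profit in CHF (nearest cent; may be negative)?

Best loop CHF → GBP → USD → CHF:
CHF 6,424,000.00 ÷ 1.1754 (buy GBP at ask) = GBP 5,465,373.49
GBP 5,465,373.49 ÷ 0.76411 (buy USD at ask) = USD 7,152,600.40
USD 7,152,600.40 × 0.91868 (sell USD at bid) = CHF 6,570,950.93

Net profit: CHF 146,950.93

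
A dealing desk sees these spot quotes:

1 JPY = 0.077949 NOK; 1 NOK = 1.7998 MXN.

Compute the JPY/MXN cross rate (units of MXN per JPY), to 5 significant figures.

1 JPY × 0.077949 = 0.077949 NOK
0.077949 NOK × 1.7998 = 0.140293 MXN

JPY/MXN = 0.14029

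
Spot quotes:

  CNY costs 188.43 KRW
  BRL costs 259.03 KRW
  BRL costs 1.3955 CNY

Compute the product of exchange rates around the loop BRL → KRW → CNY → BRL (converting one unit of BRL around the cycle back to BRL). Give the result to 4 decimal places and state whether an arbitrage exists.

Around BRL → KRW → CNY → BRL: 1 × 259.03 ÷ 188.43 ÷ 1.3955 = 0.985077
Product < 1; profitable direction is BRL → CNY → KRW → BRL.

0.9851 (arbitrage exists)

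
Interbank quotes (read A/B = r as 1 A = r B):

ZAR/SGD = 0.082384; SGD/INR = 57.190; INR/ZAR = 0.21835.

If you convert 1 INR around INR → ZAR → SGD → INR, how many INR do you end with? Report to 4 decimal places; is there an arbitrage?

1.0288 (arbitrage exists)

Around INR → ZAR → SGD → INR: 1 × 0.21835 × 0.082384 × 57.190 = 1.028765
Product > 1; profitable direction is INR → ZAR → SGD → INR.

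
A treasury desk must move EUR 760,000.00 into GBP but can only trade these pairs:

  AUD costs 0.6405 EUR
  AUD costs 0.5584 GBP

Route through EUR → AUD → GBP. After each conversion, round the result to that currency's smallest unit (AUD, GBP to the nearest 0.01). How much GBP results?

GBP 662,582.36

EUR 760,000.00 ÷ 0.6405 = AUD 1,186,572.99
AUD 1,186,572.99 × 0.5584 = GBP 662,582.36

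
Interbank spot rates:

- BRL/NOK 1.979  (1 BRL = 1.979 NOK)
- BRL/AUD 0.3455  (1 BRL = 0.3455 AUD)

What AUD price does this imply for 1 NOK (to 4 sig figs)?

1 NOK ÷ 1.979 = 0.505306 BRL
0.505306 BRL × 0.3455 = 0.174583 AUD

NOK/AUD = 0.1746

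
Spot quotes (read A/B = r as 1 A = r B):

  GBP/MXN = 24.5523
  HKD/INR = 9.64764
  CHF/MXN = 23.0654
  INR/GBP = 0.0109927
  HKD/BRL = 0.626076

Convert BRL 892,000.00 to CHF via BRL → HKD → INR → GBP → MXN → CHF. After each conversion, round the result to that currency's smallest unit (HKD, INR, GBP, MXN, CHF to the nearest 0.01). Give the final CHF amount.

BRL 892,000.00 ÷ 0.626076 = HKD 1,424,747.16
HKD 1,424,747.16 × 9.64764 = INR 13,745,447.69
INR 13,745,447.69 × 0.0109927 = GBP 151,099.58
GBP 151,099.58 × 24.5523 = MXN 3,709,842.22
MXN 3,709,842.22 ÷ 23.0654 = CHF 160,840.14

CHF 160,840.14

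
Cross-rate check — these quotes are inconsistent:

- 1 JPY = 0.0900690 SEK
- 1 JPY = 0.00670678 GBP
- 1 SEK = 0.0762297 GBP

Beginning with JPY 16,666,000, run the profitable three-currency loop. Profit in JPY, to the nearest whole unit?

Profitable loop is JPY → SEK → GBP → JPY:
JPY 16,666,000 × 0.0900690 = SEK 1,501,089.95
SEK 1,501,089.95 × 0.0762297 = GBP 114,427.64
GBP 114,427.64 ÷ 0.00670678 = JPY 17,061,487
Profit = JPY 17,061,487 − JPY 16,666,000

Profit: JPY 395,487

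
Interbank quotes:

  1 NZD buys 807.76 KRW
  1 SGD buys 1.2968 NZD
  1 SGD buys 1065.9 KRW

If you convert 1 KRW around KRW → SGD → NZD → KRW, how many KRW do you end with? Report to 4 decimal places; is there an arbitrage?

Around KRW → SGD → NZD → KRW: 1 ÷ 1065.9 × 1.2968 × 807.76 = 0.982741
Product < 1; profitable direction is KRW → NZD → SGD → KRW.

0.9827 (arbitrage exists)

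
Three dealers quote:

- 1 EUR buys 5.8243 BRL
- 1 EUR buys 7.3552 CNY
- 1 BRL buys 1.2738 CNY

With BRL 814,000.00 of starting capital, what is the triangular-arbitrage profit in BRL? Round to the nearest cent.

Profit: BRL 7,060.01

Profitable loop is BRL → CNY → EUR → BRL:
BRL 814,000.00 × 1.2738 = CNY 1,036,873.20
CNY 1,036,873.20 ÷ 7.3552 = EUR 140,971.45
EUR 140,971.45 × 5.8243 = BRL 821,060.01
Profit = BRL 821,060.01 − BRL 814,000.00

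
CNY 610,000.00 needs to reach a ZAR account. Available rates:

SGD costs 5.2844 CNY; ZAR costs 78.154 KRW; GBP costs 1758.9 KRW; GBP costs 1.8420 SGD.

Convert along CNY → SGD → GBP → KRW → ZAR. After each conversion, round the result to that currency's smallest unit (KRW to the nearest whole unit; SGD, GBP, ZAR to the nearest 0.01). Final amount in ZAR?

CNY 610,000.00 ÷ 5.2844 = SGD 115,434.11
SGD 115,434.11 ÷ 1.8420 = GBP 62,667.81
GBP 62,667.81 × 1758.9 = KRW 110,226,411
KRW 110,226,411 ÷ 78.154 = ZAR 1,410,374.53

ZAR 1,410,374.53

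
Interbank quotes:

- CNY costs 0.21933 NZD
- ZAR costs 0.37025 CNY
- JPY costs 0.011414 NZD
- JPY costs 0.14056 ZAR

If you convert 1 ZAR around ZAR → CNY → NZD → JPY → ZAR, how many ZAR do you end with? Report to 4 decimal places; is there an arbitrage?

1.0000 (no arbitrage)

Around ZAR → CNY → NZD → JPY → ZAR: 1 × 0.37025 × 0.21933 ÷ 0.011414 × 0.14056 = 1.000039
Product ≈ 1 (deviation 0.004%, within rounding noise).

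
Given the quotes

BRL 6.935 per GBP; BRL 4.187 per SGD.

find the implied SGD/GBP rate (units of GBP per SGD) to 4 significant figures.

SGD/GBP = 0.6037

1 SGD × 4.187 = 4.187 BRL
4.187 BRL ÷ 6.935 = 0.603749 GBP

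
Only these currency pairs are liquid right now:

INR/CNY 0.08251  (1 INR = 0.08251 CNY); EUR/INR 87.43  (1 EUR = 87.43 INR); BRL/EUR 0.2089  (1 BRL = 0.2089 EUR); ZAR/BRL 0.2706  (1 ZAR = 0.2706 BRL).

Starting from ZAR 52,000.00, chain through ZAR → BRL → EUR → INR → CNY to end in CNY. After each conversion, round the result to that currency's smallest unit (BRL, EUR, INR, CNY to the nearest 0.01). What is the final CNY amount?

CNY 21,204.89

ZAR 52,000.00 × 0.2706 = BRL 14,071.20
BRL 14,071.20 × 0.2089 = EUR 2,939.47
EUR 2,939.47 × 87.43 = INR 256,997.86
INR 256,997.86 × 0.08251 = CNY 21,204.89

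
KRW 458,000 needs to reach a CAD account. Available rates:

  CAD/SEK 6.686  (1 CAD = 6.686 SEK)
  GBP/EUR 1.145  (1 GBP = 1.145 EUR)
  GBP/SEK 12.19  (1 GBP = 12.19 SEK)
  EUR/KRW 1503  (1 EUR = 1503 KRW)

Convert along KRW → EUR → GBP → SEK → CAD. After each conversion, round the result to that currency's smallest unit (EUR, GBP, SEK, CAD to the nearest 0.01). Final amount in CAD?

CAD 485.21

KRW 458,000 ÷ 1503 = EUR 304.72
EUR 304.72 ÷ 1.145 = GBP 266.13
GBP 266.13 × 12.19 = SEK 3,244.12
SEK 3,244.12 ÷ 6.686 = CAD 485.21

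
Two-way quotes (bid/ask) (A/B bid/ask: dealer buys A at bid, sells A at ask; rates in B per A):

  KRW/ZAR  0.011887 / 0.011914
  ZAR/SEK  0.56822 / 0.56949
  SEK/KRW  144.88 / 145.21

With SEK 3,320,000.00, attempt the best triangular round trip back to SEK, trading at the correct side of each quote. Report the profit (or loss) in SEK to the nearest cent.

Best loop SEK → ZAR → KRW → SEK:
SEK 3,320,000.00 ÷ 0.56949 (buy ZAR at ask) = ZAR 5,829,777.52
ZAR 5,829,777.52 ÷ 0.011914 (buy KRW at ask) = KRW 489,321,598
KRW 489,321,598 ÷ 145.21 (buy SEK at ask) = SEK 3,369,751.38

Net profit: SEK 49,751.38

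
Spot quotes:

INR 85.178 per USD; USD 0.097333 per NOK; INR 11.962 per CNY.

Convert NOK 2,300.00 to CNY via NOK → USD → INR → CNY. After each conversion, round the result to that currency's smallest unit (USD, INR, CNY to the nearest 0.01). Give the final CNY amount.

CNY 1,594.11

NOK 2,300.00 × 0.097333 = USD 223.87
USD 223.87 × 85.178 = INR 19,068.80
INR 19,068.80 ÷ 11.962 = CNY 1,594.11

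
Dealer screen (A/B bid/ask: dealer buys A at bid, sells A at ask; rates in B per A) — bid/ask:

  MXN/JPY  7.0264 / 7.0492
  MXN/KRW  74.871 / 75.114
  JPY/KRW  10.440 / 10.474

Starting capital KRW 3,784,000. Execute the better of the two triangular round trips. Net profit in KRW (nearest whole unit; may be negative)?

Best loop KRW → JPY → MXN → KRW:
KRW 3,784,000 ÷ 10.474 (buy JPY at ask) = JPY 361,276
JPY 361,276 ÷ 7.0492 (buy MXN at ask) = MXN 51,250.57
MXN 51,250.57 × 74.871 (sell MXN at bid) = KRW 3,837,182

Net profit: KRW 53,182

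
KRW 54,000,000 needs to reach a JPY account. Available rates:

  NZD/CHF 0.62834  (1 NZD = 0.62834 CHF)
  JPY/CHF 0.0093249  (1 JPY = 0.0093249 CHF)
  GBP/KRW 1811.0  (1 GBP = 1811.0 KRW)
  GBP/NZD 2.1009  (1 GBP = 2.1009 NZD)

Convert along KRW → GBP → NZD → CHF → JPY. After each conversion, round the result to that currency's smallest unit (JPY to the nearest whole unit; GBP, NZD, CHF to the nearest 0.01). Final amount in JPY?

JPY 4,221,154

KRW 54,000,000 ÷ 1811.0 = GBP 29,817.78
GBP 29,817.78 × 2.1009 = NZD 62,644.17
NZD 62,644.17 × 0.62834 = CHF 39,361.84
CHF 39,361.84 ÷ 0.0093249 = JPY 4,221,154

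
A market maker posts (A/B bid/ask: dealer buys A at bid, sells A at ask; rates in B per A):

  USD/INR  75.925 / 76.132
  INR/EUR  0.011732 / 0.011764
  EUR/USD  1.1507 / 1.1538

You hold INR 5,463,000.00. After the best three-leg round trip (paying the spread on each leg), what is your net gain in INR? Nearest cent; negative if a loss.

Best loop INR → EUR → USD → INR:
INR 5,463,000.00 × 0.011732 (sell INR at bid) = EUR 64,091.92
EUR 64,091.92 × 1.1507 (sell EUR at bid) = USD 73,750.57
USD 73,750.57 × 75.925 (sell USD at bid) = INR 5,599,511.86

Net profit: INR 136,511.86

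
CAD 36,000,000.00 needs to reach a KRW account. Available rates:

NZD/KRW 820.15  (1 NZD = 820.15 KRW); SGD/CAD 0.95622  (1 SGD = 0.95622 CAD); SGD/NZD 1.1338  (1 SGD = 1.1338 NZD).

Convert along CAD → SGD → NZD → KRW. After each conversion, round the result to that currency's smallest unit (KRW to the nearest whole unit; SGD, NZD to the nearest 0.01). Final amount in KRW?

KRW 35,008,573,877

CAD 36,000,000.00 ÷ 0.95622 = SGD 37,648,239.94
SGD 37,648,239.94 × 1.1338 = NZD 42,685,574.44
NZD 42,685,574.44 × 820.15 = KRW 35,008,573,877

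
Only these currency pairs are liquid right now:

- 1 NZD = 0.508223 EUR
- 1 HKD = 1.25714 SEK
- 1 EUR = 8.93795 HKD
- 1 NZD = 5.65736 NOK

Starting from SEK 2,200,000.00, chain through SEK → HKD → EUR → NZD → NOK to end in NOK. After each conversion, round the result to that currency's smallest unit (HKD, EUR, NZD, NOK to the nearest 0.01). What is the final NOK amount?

SEK 2,200,000.00 ÷ 1.25714 = HKD 1,750,003.98
HKD 1,750,003.98 ÷ 8.93795 = EUR 195,794.78
EUR 195,794.78 ÷ 0.508223 = NZD 385,253.68
NZD 385,253.68 × 5.65736 = NOK 2,179,518.76

NOK 2,179,518.76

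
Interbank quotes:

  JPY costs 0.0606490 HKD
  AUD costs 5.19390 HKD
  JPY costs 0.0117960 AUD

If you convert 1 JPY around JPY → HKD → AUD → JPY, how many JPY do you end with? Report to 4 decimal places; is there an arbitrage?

0.9899 (arbitrage exists)

Around JPY → HKD → AUD → JPY: 1 × 0.0606490 ÷ 5.19390 ÷ 0.0117960 = 0.989909
Product < 1; profitable direction is JPY → AUD → HKD → JPY.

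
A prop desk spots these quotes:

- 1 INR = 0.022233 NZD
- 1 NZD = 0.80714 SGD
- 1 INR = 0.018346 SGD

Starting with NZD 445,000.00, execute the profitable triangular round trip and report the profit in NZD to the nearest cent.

Profit: NZD 9,940.35

Profitable loop is NZD → INR → SGD → NZD:
NZD 445,000.00 ÷ 0.022233 = INR 20,015,292.58
INR 20,015,292.58 × 0.018346 = SGD 367,200.56
SGD 367,200.56 ÷ 0.80714 = NZD 454,940.35
Profit = NZD 454,940.35 − NZD 445,000.00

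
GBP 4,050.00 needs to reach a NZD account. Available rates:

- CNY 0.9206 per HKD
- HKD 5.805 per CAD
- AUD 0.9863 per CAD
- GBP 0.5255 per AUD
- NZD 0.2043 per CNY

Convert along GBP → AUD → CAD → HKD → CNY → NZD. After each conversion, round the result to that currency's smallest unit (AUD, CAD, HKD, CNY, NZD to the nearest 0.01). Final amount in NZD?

GBP 4,050.00 ÷ 0.5255 = AUD 7,706.95
AUD 7,706.95 ÷ 0.9863 = CAD 7,814.00
CAD 7,814.00 × 5.805 = HKD 45,360.27
HKD 45,360.27 × 0.9206 = CNY 41,758.66
CNY 41,758.66 × 0.2043 = NZD 8,531.29

NZD 8,531.29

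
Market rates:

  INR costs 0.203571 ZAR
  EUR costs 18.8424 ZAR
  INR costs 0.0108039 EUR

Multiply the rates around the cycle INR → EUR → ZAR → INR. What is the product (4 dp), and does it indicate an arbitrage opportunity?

1.0000 (no arbitrage)

Around INR → EUR → ZAR → INR: 1 × 0.0108039 × 18.8424 ÷ 0.203571 = 1.000002
Product ≈ 1 (deviation 0.000%, within rounding noise).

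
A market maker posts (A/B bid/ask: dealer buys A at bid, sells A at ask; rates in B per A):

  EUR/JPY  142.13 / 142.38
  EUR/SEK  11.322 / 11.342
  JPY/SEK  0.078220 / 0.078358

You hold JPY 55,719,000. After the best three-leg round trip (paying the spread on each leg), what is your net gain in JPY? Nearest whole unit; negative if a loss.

Net profit: JPY 825,990

Best loop JPY → EUR → SEK → JPY:
JPY 55,719,000 ÷ 142.38 (buy EUR at ask) = EUR 391,340.08
EUR 391,340.08 × 11.322 (sell EUR at bid) = SEK 4,430,752.34
SEK 4,430,752.34 ÷ 0.078358 (buy JPY at ask) = JPY 56,544,990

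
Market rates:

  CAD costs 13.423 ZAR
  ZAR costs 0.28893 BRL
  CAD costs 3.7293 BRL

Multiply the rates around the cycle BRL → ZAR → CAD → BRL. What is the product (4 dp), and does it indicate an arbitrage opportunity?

Around BRL → ZAR → CAD → BRL: 1 ÷ 0.28893 ÷ 13.423 × 3.7293 = 0.961579
Product < 1; profitable direction is BRL → CAD → ZAR → BRL.

0.9616 (arbitrage exists)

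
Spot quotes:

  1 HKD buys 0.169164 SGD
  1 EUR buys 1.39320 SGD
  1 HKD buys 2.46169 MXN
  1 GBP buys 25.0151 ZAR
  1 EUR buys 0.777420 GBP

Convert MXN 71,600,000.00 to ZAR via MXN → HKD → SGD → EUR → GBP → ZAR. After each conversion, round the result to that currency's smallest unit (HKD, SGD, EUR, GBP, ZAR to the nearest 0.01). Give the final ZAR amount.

ZAR 68,680,285.85

MXN 71,600,000.00 ÷ 2.46169 = HKD 29,085,709.41
HKD 29,085,709.41 × 0.169164 = SGD 4,920,254.95
SGD 4,920,254.95 ÷ 1.39320 = EUR 3,531,621.41
EUR 3,531,621.41 × 0.777420 = GBP 2,745,553.12
GBP 2,745,553.12 × 25.0151 = ZAR 68,680,285.85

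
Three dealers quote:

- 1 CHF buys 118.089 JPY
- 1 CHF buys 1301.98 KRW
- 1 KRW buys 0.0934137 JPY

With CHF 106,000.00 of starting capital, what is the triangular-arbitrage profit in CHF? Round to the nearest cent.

Profitable loop is CHF → KRW → JPY → CHF:
CHF 106,000.00 × 1301.98 = KRW 138,009,880
KRW 138,009,880 × 0.0934137 = JPY 12,892,014
JPY 12,892,014 ÷ 118.089 = CHF 109,172.01
Profit = CHF 109,172.01 − CHF 106,000.00

Profit: CHF 3,172.01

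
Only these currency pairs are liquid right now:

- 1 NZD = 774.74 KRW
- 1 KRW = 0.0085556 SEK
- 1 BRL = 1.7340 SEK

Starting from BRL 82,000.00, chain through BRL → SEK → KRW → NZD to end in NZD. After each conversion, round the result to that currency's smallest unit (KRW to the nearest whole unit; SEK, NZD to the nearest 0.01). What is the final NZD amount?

NZD 21,451.44

BRL 82,000.00 × 1.7340 = SEK 142,188.00
SEK 142,188.00 ÷ 0.0085556 = KRW 16,619,290
KRW 16,619,290 ÷ 774.74 = NZD 21,451.44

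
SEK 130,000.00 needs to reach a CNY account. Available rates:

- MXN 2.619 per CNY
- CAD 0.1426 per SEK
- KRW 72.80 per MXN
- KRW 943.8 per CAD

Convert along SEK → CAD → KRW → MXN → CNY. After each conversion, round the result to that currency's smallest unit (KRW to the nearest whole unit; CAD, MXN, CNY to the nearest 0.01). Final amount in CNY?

SEK 130,000.00 × 0.1426 = CAD 18,538.00
CAD 18,538.00 × 943.8 = KRW 17,496,164
KRW 17,496,164 ÷ 72.80 = MXN 240,331.92
MXN 240,331.92 ÷ 2.619 = CNY 91,764.77

CNY 91,764.77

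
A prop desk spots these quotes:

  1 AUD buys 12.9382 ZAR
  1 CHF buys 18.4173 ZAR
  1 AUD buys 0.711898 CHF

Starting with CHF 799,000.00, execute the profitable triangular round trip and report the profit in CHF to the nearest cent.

Profitable loop is CHF → ZAR → AUD → CHF:
CHF 799,000.00 × 18.4173 = ZAR 14,715,422.70
ZAR 14,715,422.70 ÷ 12.9382 = AUD 1,137,362.44
AUD 1,137,362.44 × 0.711898 = CHF 809,686.05
Profit = CHF 809,686.05 − CHF 799,000.00

Profit: CHF 10,686.05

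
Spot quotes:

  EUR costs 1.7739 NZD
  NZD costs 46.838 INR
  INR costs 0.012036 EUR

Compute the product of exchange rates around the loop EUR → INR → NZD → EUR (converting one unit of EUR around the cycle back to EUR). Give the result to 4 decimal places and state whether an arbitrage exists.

1.0000 (no arbitrage)

Around EUR → INR → NZD → EUR: 1 ÷ 0.012036 ÷ 46.838 ÷ 1.7739 = 0.999978
Product ≈ 1 (deviation 0.002%, within rounding noise).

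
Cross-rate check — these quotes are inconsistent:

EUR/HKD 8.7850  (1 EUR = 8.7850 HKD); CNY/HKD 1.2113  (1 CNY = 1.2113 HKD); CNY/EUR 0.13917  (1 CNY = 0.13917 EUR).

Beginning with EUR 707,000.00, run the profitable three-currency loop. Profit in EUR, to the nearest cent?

Profit: EUR 6,600.41

Profitable loop is EUR → HKD → CNY → EUR:
EUR 707,000.00 × 8.7850 = HKD 6,210,995.00
HKD 6,210,995.00 ÷ 1.2113 = CNY 5,127,544.79
CNY 5,127,544.79 × 0.13917 = EUR 713,600.41
Profit = EUR 713,600.41 − EUR 707,000.00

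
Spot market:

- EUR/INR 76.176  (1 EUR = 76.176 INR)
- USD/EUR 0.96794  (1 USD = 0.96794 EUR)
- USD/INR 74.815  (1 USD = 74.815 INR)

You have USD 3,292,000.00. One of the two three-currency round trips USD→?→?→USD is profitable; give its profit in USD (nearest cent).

Profit: USD 48,272.56

Profitable loop is USD → INR → EUR → USD:
USD 3,292,000.00 × 74.815 = INR 246,290,980.00
INR 246,290,980.00 ÷ 76.176 = EUR 3,233,183.42
EUR 3,233,183.42 ÷ 0.96794 = USD 3,340,272.56
Profit = USD 3,340,272.56 − USD 3,292,000.00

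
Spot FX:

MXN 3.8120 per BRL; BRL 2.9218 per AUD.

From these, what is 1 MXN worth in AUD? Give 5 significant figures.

MXN/AUD = 0.089784

1 MXN ÷ 3.8120 = 0.262329 BRL
0.262329 BRL ÷ 2.9218 = 0.0897835 AUD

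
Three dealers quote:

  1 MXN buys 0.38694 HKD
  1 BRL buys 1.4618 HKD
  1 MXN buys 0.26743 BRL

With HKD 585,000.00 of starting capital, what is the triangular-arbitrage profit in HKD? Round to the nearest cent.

Profit: HKD 6,031.08

Profitable loop is HKD → MXN → BRL → HKD:
HKD 585,000.00 ÷ 0.38694 = MXN 1,511,862.30
MXN 1,511,862.30 × 0.26743 = BRL 404,317.34
BRL 404,317.34 × 1.4618 = HKD 591,031.08
Profit = HKD 591,031.08 − HKD 585,000.00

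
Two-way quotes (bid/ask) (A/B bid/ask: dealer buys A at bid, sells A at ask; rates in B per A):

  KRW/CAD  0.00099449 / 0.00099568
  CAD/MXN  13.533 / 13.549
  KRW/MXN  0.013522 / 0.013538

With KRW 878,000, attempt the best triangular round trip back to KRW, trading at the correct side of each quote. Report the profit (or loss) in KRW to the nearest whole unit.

Best loop KRW → MXN → CAD → KRW:
KRW 878,000 × 0.013522 (sell KRW at bid) = MXN 11,872.32
MXN 11,872.32 ÷ 13.549 (buy CAD at ask) = CAD 876.25
CAD 876.25 ÷ 0.00099568 (buy KRW at ask) = KRW 880,052

Net profit: KRW 2,052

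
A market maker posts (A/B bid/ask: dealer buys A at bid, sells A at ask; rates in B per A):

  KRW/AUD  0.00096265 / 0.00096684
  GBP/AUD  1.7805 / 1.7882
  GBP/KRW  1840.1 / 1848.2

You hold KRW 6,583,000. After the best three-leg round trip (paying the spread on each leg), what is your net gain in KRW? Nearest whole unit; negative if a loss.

Net result: KRW -23,628 (no profitable arbitrage after spreads)

Best loop KRW → GBP → AUD → KRW:
KRW 6,583,000 ÷ 1848.2 (buy GBP at ask) = GBP 3,561.84
GBP 3,561.84 × 1.7805 (sell GBP at bid) = AUD 6,341.86
AUD 6,341.86 ÷ 0.00096684 (buy KRW at ask) = KRW 6,559,372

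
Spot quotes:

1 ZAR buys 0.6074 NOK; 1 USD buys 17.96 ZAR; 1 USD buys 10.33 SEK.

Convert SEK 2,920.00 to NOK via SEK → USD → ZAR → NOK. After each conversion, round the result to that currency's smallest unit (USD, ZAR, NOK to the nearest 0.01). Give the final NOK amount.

NOK 3,083.62

SEK 2,920.00 ÷ 10.33 = USD 282.67
USD 282.67 × 17.96 = ZAR 5,076.75
ZAR 5,076.75 × 0.6074 = NOK 3,083.62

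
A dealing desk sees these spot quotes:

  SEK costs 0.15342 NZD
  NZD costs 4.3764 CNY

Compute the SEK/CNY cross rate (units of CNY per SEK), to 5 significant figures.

SEK/CNY = 0.67143

1 SEK × 0.15342 = 0.15342 NZD
0.15342 NZD × 4.3764 = 0.671427 CNY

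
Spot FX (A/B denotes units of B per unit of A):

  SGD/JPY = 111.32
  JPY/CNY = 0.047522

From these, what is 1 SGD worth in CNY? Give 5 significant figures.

1 SGD × 111.32 = 111.32 JPY
111.32 JPY × 0.047522 = 5.29015 CNY

SGD/CNY = 5.2901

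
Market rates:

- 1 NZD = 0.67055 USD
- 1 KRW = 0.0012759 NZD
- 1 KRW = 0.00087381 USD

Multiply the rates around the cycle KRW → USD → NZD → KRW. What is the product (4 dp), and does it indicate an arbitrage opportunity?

Around KRW → USD → NZD → KRW: 1 × 0.00087381 ÷ 0.67055 ÷ 0.0012759 = 1.021337
Product > 1; profitable direction is KRW → USD → NZD → KRW.

1.0213 (arbitrage exists)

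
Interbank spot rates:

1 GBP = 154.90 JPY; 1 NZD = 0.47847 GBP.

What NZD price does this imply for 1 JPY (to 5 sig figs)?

JPY/NZD = 0.013493

1 JPY ÷ 154.90 = 0.00645578 GBP
0.00645578 GBP ÷ 0.47847 = 0.0134925 NZD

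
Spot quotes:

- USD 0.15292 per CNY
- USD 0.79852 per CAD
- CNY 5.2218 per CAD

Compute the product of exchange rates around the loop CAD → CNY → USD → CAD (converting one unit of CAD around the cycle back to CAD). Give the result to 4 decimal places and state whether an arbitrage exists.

1.0000 (no arbitrage)

Around CAD → CNY → USD → CAD: 1 × 5.2218 × 0.15292 ÷ 0.79852 = 0.999997
Product ≈ 1 (deviation 0.000%, within rounding noise).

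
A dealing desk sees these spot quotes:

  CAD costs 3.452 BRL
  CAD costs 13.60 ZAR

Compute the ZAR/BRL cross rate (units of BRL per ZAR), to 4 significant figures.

ZAR/BRL = 0.2538

1 ZAR ÷ 13.60 = 0.0735294 CAD
0.0735294 CAD × 3.452 = 0.253824 BRL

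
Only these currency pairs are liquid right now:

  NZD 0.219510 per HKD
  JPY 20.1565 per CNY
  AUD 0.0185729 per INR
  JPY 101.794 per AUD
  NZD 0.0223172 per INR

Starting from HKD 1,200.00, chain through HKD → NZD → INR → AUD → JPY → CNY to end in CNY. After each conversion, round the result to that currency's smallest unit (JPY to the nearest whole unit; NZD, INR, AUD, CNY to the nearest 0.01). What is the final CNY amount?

CNY 1,107.09

HKD 1,200.00 × 0.219510 = NZD 263.41
NZD 263.41 ÷ 0.0223172 = INR 11,803.00
INR 11,803.00 × 0.0185729 = AUD 219.22
AUD 219.22 × 101.794 = JPY 22,315
JPY 22,315 ÷ 20.1565 = CNY 1,107.09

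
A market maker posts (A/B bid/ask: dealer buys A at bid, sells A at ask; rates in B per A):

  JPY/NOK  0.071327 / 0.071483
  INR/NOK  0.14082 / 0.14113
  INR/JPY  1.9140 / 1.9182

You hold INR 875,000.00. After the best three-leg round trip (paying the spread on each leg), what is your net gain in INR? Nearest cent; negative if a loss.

Best loop INR → NOK → JPY → INR:
INR 875,000.00 × 0.14082 (sell INR at bid) = NOK 123,217.50
NOK 123,217.50 ÷ 0.071483 (buy JPY at ask) = JPY 1,723,732
JPY 1,723,732 ÷ 1.9182 (buy INR at ask) = INR 898,619.29

Net profit: INR 23,619.29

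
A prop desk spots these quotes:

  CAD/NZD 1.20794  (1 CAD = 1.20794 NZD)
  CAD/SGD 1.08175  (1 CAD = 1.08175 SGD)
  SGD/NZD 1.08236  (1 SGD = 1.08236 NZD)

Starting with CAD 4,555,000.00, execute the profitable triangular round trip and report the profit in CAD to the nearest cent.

Profit: CAD 144,320.94

Profitable loop is CAD → NZD → SGD → CAD:
CAD 4,555,000.00 × 1.20794 = NZD 5,502,166.70
NZD 5,502,166.70 ÷ 1.08236 = SGD 5,083,490.43
SGD 5,083,490.43 ÷ 1.08175 = CAD 4,699,320.94
Profit = CAD 4,699,320.94 − CAD 4,555,000.00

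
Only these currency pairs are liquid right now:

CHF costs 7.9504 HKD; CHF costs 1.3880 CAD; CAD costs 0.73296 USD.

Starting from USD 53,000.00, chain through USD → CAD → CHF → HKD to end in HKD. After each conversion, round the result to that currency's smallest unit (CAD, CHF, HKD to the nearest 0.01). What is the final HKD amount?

USD 53,000.00 ÷ 0.73296 = CAD 72,309.54
CAD 72,309.54 ÷ 1.3880 = CHF 52,096.21
CHF 52,096.21 × 7.9504 = HKD 414,185.71

HKD 414,185.71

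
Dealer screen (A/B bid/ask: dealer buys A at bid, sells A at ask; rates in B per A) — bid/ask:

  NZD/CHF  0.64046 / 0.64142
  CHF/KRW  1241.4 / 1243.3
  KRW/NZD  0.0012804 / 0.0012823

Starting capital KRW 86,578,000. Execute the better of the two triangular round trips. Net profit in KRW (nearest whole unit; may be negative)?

Net profit: KRW 1,558,737

Best loop KRW → NZD → CHF → KRW:
KRW 86,578,000 × 0.0012804 (sell KRW at bid) = NZD 110,854.47
NZD 110,854.47 × 0.64046 (sell NZD at bid) = CHF 70,997.85
CHF 70,997.85 × 1241.4 (sell CHF at bid) = KRW 88,136,737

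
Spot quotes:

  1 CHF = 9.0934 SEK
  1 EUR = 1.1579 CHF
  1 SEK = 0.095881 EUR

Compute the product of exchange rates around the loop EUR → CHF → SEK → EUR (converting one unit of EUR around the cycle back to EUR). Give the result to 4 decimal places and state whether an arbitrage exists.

Around EUR → CHF → SEK → EUR: 1 × 1.1579 × 9.0934 × 0.095881 = 1.009555
Product > 1; profitable direction is EUR → CHF → SEK → EUR.

1.0096 (arbitrage exists)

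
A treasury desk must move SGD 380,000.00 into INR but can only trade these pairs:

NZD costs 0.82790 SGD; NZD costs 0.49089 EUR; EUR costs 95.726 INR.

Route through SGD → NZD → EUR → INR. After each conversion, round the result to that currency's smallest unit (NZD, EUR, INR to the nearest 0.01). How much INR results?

SGD 380,000.00 ÷ 0.82790 = NZD 458,992.63
NZD 458,992.63 × 0.49089 = EUR 225,314.89
EUR 225,314.89 × 95.726 = INR 21,568,493.16

INR 21,568,493.16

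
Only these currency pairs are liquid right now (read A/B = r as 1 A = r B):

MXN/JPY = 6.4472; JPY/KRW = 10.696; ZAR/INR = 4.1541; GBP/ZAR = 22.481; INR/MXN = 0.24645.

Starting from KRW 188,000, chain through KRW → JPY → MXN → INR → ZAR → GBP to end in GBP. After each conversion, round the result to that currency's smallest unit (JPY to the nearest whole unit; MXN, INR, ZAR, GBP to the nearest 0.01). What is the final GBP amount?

GBP 118.45

KRW 188,000 ÷ 10.696 = JPY 17,577
JPY 17,577 ÷ 6.4472 = MXN 2,726.30
MXN 2,726.30 ÷ 0.24645 = INR 11,062.28
INR 11,062.28 ÷ 4.1541 = ZAR 2,662.98
ZAR 2,662.98 ÷ 22.481 = GBP 118.45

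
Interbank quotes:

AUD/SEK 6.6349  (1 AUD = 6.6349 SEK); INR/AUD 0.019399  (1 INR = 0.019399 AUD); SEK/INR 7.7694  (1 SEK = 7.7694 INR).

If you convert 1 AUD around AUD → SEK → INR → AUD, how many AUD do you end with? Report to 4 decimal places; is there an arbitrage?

1.0000 (no arbitrage)

Around AUD → SEK → INR → AUD: 1 × 6.6349 × 7.7694 × 0.019399 = 1.000003
Product ≈ 1 (deviation 0.000%, within rounding noise).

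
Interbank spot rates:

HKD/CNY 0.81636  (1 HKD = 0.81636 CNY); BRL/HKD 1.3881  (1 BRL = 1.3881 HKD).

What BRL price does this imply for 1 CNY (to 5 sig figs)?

1 CNY ÷ 0.81636 = 1.22495 HKD
1.22495 HKD ÷ 1.3881 = 0.882465 BRL

CNY/BRL = 0.88247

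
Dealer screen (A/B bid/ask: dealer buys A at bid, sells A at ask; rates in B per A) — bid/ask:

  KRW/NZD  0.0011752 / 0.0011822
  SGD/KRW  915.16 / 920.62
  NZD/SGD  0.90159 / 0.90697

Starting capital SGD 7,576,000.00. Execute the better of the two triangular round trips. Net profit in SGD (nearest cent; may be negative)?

Net profit: SGD 98,952.27

Best loop SGD → NZD → KRW → SGD:
SGD 7,576,000.00 ÷ 0.90697 (buy NZD at ask) = NZD 8,353,087.75
NZD 8,353,087.75 ÷ 0.0011822 (buy KRW at ask) = KRW 7,065,714,561
KRW 7,065,714,561 ÷ 920.62 (buy SGD at ask) = SGD 7,674,952.27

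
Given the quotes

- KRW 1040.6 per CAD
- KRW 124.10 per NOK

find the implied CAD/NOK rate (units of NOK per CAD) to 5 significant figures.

CAD/NOK = 8.3852

1 CAD × 1040.6 = 1040.6 KRW
1040.6 KRW ÷ 124.10 = 8.38517 NOK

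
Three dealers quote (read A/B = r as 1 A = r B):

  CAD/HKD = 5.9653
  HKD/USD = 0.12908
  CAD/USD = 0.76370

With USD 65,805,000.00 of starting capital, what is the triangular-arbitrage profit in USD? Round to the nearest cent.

Profit: USD 542,925.63

Profitable loop is USD → CAD → HKD → USD:
USD 65,805,000.00 ÷ 0.76370 = CAD 86,166,033.78
CAD 86,166,033.78 × 5.9653 = HKD 514,006,241.33
HKD 514,006,241.33 × 0.12908 = USD 66,347,925.63
Profit = USD 66,347,925.63 − USD 65,805,000.00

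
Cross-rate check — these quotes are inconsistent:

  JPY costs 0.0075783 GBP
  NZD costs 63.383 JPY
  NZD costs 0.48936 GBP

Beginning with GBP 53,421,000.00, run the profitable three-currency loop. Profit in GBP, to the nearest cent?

Profitable loop is GBP → JPY → NZD → GBP:
GBP 53,421,000.00 ÷ 0.0075783 = JPY 7,049,206,286
JPY 7,049,206,286 ÷ 63.383 = NZD 111,216,040.36
NZD 111,216,040.36 × 0.48936 = GBP 54,424,681.51
Profit = GBP 54,424,681.51 − GBP 53,421,000.00

Profit: GBP 1,003,681.51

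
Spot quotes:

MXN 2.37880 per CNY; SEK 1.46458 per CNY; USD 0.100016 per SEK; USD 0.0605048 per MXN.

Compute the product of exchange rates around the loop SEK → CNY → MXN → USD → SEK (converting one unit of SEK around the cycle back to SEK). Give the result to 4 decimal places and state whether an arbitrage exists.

Around SEK → CNY → MXN → USD → SEK: 1 ÷ 1.46458 × 2.37880 × 0.0605048 ÷ 0.100016 = 0.982574
Product < 1; profitable direction is SEK → USD → MXN → CNY → SEK.

0.9826 (arbitrage exists)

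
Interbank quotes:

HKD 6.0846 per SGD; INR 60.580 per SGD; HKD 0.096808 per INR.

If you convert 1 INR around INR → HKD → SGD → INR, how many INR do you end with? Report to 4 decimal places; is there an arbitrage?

Around INR → HKD → SGD → INR: 1 × 0.096808 ÷ 6.0846 × 60.580 = 0.963848
Product < 1; profitable direction is INR → SGD → HKD → INR.

0.9638 (arbitrage exists)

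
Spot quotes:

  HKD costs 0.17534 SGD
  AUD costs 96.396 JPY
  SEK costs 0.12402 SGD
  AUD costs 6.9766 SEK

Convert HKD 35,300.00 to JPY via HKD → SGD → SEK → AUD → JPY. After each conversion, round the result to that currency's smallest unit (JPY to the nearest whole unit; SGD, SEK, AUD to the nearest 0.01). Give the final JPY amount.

JPY 689,571

HKD 35,300.00 × 0.17534 = SGD 6,189.50
SGD 6,189.50 ÷ 0.12402 = SEK 49,907.27
SEK 49,907.27 ÷ 6.9766 = AUD 7,153.52
AUD 7,153.52 × 96.396 = JPY 689,571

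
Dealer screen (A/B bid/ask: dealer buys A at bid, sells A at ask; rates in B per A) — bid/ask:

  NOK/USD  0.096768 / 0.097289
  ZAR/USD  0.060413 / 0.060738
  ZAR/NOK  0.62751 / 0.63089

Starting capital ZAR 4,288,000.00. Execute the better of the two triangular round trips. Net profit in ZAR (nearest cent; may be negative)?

Best loop ZAR → NOK → USD → ZAR:
ZAR 4,288,000.00 × 0.62751 (sell ZAR at bid) = NOK 2,690,762.88
NOK 2,690,762.88 × 0.096768 (sell NOK at bid) = USD 260,379.74
USD 260,379.74 ÷ 0.060738 (buy ZAR at ask) = ZAR 4,286,933.10

Net result: ZAR -1,066.90 (no profitable arbitrage after spreads)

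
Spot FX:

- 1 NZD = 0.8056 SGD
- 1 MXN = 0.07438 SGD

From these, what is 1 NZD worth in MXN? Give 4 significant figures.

1 NZD × 0.8056 = 0.8056 SGD
0.8056 SGD ÷ 0.07438 = 10.8309 MXN

NZD/MXN = 10.83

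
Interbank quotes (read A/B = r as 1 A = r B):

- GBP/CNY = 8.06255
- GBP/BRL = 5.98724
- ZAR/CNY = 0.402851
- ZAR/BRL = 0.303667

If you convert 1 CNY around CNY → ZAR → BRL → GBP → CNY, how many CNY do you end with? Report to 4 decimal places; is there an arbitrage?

1.0151 (arbitrage exists)

Around CNY → ZAR → BRL → GBP → CNY: 1 ÷ 0.402851 × 0.303667 ÷ 5.98724 × 8.06255 = 1.015077
Product > 1; profitable direction is CNY → ZAR → BRL → GBP → CNY.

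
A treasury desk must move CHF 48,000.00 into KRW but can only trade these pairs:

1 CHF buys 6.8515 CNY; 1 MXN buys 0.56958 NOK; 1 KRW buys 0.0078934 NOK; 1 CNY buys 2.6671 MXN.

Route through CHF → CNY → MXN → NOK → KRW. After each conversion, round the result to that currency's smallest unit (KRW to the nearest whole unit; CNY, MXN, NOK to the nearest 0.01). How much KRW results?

CHF 48,000.00 × 6.8515 = CNY 328,872.00
CNY 328,872.00 × 2.6671 = MXN 877,134.51
MXN 877,134.51 × 0.56958 = NOK 499,598.27
NOK 499,598.27 ÷ 0.0078934 = KRW 63,293,165

KRW 63,293,165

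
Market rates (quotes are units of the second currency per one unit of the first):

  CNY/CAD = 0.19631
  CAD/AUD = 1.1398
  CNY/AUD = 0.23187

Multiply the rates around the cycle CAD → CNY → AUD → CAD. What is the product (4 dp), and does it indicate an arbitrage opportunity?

1.0363 (arbitrage exists)

Around CAD → CNY → AUD → CAD: 1 ÷ 0.19631 × 0.23187 ÷ 1.1398 = 1.036271
Product > 1; profitable direction is CAD → CNY → AUD → CAD.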